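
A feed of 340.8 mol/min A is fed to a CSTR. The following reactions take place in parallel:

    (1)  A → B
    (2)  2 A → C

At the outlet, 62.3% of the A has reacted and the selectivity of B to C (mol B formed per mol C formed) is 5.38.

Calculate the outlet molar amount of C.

28.8 mol/min

Conversion of A: A consumed = 0.623 × 340.8 = 212.3 mol/min = 1ξ₁ + 2ξ₂.
Selectivity: 1ξ₁ / (1ξ₂) = 5.38 → ξ₁ = 5.38 ξ₂.
Substitute: (1·5.38 + 2) ξ₂ = 212.3 → ξ₂ = 28.77 mol/min, ξ₁ = 154.8 mol/min.
Outlet amounts (n = n₀ + Σ ν·ξ):
  A: 340.8 − 1(154.8) − 2(28.77) = 128.5
  B: 0 + 1(154.8) = 154.8
  C: 0 + 1(28.77) = 28.77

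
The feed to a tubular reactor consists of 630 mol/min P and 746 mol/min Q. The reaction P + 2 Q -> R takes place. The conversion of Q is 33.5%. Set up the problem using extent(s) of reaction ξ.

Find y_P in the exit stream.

Q reacted = 0.335 × 746 = 249.9 mol/min; ν_Q = −2, so ξ = 249.9/2 = 125 mol/min.
Outlet amounts (n = n₀ + ν ξ):
  P: 630 − 1(125) = 505
  Q: 746 − 2(125) = 496.1
  R: 0 + 1(125) = 125
Total out = 1126 mol/min; y_P = 505 / 1126 = 0.4485.

0.448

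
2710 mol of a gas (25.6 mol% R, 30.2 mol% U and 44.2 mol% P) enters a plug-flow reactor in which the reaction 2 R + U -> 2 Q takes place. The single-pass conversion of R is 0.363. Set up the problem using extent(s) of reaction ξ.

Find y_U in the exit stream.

R reacted = 0.363 × 693.8 = 251.8 mol; ν_R = −2, so ξ = 251.8/2 = 125.9 mol.
Outlet amounts (n = n₀ + ν ξ):
  R: 693.8 − 2(125.9) = 441.9
  U: 818.4 − 1(125.9) = 692.5
  Q: 0 + 2(125.9) = 251.8
  P: 1198 (inert)
Total out = 2584 mol; y_U = 692.5 / 2584 = 0.268.

0.268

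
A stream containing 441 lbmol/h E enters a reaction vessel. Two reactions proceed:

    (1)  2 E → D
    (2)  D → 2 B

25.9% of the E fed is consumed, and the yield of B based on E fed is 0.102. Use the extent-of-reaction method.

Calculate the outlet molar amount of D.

34.6 lbmol/h

Conversion of E: E consumed = 2ξ₁ = 0.259 × 441 → ξ₁ = 57.11 lbmol/h.
Yield of B: 2ξ₂ / 441 = 0.102 → ξ₂ = 22.49 lbmol/h.
Outlet amounts (n = n₀ + Σ ν·ξ):
  E: 441 − 2(57.11) = 326.8
  D: 0 + 1(57.11) − 1(22.49) = 34.62
  B: 0 + 2(22.49) = 44.98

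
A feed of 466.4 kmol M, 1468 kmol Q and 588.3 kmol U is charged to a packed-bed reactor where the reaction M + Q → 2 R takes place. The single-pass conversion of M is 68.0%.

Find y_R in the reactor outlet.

0.251

M reacted = 0.68 × 466.4 = 317.2 kmol; ν_M = −1, so ξ = 317.2/1 = 317.2 kmol.
Outlet amounts (n = n₀ + ν ξ):
  M: 466.4 − 1(317.2) = 149.2
  Q: 1468 − 1(317.2) = 1151
  R: 0 + 2(317.2) = 634.3
  U: 588.3 (inert)
Total out = 2523 kmol; y_R = 634.3 / 2523 = 0.2514.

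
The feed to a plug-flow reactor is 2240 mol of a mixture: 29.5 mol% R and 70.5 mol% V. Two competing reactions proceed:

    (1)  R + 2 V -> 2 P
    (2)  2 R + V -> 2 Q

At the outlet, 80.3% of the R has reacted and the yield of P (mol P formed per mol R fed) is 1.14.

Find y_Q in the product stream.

Yield of P: 2ξ₁ / 660.8 = 1.14 → ξ₁ = 376.7 mol.
Conversion of R: 1ξ₁ + 2ξ₂ = 0.803 × 660.8 = 530.6 → ξ₂ = 76.98 mol.
Outlet amounts (n = n₀ + Σ ν·ξ):
  R: 660.8 − 1(376.7) − 2(76.98) = 130.2
  V: 1579 − 2(376.7) − 1(76.98) = 748.9
  P: 0 + 2(376.7) = 753.3
  Q: 0 + 2(76.98) = 154
Total out = 1786 mol; y_Q = 154 / 1786 = 0.08619.

0.0862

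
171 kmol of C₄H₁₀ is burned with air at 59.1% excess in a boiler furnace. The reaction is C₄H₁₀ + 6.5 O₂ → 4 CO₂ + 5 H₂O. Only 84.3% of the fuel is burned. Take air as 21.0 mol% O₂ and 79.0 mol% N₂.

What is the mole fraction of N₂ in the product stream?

0.755

Stoichiometric O₂ = 6.5 × 171 = 1112 kmol; O₂ fed = 1112 × 1.591 = 1768 kmol.
N₂ fed = 1768 × 79/21 = 6653 kmol.
Fuel reacted = 0.843 × 171 → ξ = 144.2 kmol.
Outlet (n = n₀ + ν ξ):
  C₄H₁₀: 171 − 1(144.2) = 26.85
  O₂: 1768 − 6.5(144.2) = 831.4
  N₂: 6653 (inert)
  CO₂: 0 + 4(144.2) = 576.6
  H₂O: 0 + 5(144.2) = 720.8
Total out = 8808 kmol; y_N₂ = 6653 / 8808 = 0.7553.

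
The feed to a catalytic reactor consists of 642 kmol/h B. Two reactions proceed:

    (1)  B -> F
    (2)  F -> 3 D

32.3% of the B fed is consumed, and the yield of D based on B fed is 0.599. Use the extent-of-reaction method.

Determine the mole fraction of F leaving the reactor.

Conversion of B: B consumed = 1ξ₁ = 0.323 × 642 → ξ₁ = 207.4 kmol/h.
Yield of D: 3ξ₂ / 642 = 0.599 → ξ₂ = 128.2 kmol/h.
Outlet amounts (n = n₀ + Σ ν·ξ):
  B: 642 − 1(207.4) = 434.6
  F: 0 + 1(207.4) − 1(128.2) = 79.18
  D: 0 + 3(128.2) = 384.6
Total out = 898.4 kmol/h; y_F = 79.18 / 898.4 = 0.08814.

0.0881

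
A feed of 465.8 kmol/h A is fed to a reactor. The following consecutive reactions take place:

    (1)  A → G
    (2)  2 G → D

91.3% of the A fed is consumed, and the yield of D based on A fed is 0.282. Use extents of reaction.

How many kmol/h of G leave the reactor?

Conversion of A: A consumed = 1ξ₁ = 0.913 × 465.8 → ξ₁ = 425.3 kmol/h.
Yield of D: 1ξ₂ / 465.8 = 0.282 → ξ₂ = 131.4 kmol/h.
Outlet amounts (n = n₀ + Σ ν·ξ):
  A: 465.8 − 1(425.3) = 40.52
  G: 0 + 1(425.3) − 2(131.4) = 162.6
  D: 0 + 1(131.4) = 131.4

163 kmol/h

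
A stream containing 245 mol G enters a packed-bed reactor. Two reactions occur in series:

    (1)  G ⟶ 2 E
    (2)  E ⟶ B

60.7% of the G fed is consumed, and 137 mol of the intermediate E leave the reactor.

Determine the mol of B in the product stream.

160 mol

Conversion of G: G consumed = 1ξ₁ = 0.607 × 245 → ξ₁ = 148.7 mol.
E balance: n_E = 0 + 2ξ₁ − 1ξ₂ = 137 → ξ₂ = (2·148.7 − 137)/1 = 160.4 mol.
Outlet amounts (n = n₀ + Σ ν·ξ):
  G: 245 − 1(148.7) = 96.28
  E: 0 + 2(148.7) − 1(160.4) = 137
  B: 0 + 1(160.4) = 160.4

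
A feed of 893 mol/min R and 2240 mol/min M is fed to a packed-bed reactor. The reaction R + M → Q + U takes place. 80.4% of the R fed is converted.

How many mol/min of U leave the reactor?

718 mol/min

R reacted = 0.804 × 893 = 718 mol/min; ν_R = −1, so ξ = 718/1 = 718 mol/min.
Outlet amounts (n = n₀ + ν ξ):
  R: 893 − 1(718) = 175
  M: 2240 − 1(718) = 1522
  Q: 0 + 1(718) = 718
  U: 0 + 1(718) = 718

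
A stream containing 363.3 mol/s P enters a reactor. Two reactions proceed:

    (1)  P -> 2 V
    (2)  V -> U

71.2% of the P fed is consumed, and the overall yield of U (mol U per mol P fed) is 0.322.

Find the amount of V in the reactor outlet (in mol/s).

Conversion of P: P consumed = 1ξ₁ = 0.712 × 363.3 → ξ₁ = 258.7 mol/s.
Yield of U: 1ξ₂ / 363.3 = 0.322 → ξ₂ = 117 mol/s.
Outlet amounts (n = n₀ + Σ ν·ξ):
  P: 363.3 − 1(258.7) = 104.6
  V: 0 + 2(258.7) − 1(117) = 400.4
  U: 0 + 1(117) = 117

400 mol/s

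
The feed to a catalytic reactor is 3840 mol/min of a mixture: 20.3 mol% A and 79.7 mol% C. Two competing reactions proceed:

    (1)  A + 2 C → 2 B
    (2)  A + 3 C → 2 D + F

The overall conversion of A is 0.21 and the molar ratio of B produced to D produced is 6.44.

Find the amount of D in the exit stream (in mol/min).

Conversion of A: A consumed = 0.21 × 779.5 = 163.7 mol/min = 1ξ₁ + 1ξ₂.
Selectivity: 2ξ₁ / (2ξ₂) = 6.44 → ξ₁ = 6.44 ξ₂.
Substitute: (1·6.44 + 1) ξ₂ = 163.7 → ξ₂ = 22 mol/min, ξ₁ = 141.7 mol/min.
Outlet amounts (n = n₀ + Σ ν·ξ):
  A: 779.5 − 1(141.7) − 1(22) = 615.8
  C: 3060 − 2(141.7) − 3(22) = 2711
  B: 0 + 2(141.7) = 283.4
  D: 0 + 2(22) = 44.01
  F: 0 + 1(22) = 22

44 mol/min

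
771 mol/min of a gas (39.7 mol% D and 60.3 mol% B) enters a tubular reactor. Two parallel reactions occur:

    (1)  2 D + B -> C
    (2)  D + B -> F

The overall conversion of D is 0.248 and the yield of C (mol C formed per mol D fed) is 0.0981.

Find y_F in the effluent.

0.0228

Yield of C: 1ξ₁ / 306.1 = 0.0981 → ξ₁ = 30.03 mol/min.
Conversion of D: 2ξ₁ + 1ξ₂ = 0.248 × 306.1 = 75.91 → ξ₂ = 15.86 mol/min.
Outlet amounts (n = n₀ + Σ ν·ξ):
  D: 306.1 − 2(30.03) − 1(15.86) = 230.2
  B: 464.9 − 1(30.03) − 1(15.86) = 419
  C: 0 + 1(30.03) = 30.03
  F: 0 + 1(15.86) = 15.86
Total out = 695.1 mol/min; y_F = 15.86 / 695.1 = 0.02281.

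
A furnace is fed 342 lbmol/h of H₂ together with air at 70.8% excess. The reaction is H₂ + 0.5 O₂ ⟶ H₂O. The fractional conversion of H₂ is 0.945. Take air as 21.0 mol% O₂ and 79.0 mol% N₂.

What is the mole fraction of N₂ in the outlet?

Stoichiometric O₂ = 0.5 × 342 = 171 lbmol/h; O₂ fed = 171 × 1.708 = 292.1 lbmol/h.
N₂ fed = 292.1 × 79/21 = 1099 lbmol/h.
Fuel reacted = 0.945 × 342 → ξ = 323.2 lbmol/h.
Outlet (n = n₀ + ν ξ):
  H₂: 342 − 1(323.2) = 18.81
  O₂: 292.1 − 0.5(323.2) = 130.5
  N₂: 1099 (inert)
  H₂O: 0 + 1(323.2) = 323.2
Total out = 1571 lbmol/h; y_N₂ = 1099 / 1571 = 0.6993.

0.699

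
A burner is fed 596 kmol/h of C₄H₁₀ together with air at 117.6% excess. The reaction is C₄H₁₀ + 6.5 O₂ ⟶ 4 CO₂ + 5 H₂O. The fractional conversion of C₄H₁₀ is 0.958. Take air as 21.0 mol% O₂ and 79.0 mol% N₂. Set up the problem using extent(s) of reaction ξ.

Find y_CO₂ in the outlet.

Stoichiometric O₂ = 6.5 × 596 = 3874 kmol/h; O₂ fed = 3874 × 2.176 = 8430 kmol/h.
N₂ fed = 8430 × 79/21 = 31710 kmol/h.
Fuel reacted = 0.958 × 596 → ξ = 571 kmol/h.
Outlet (n = n₀ + ν ξ):
  C₄H₁₀: 596 − 1(571) = 25.03
  O₂: 8430 − 6.5(571) = 4719
  N₂: 31710 (inert)
  CO₂: 0 + 4(571) = 2284
  H₂O: 0 + 5(571) = 2855
Total out = 41590 kmol/h; y_CO₂ = 2284 / 41590 = 0.05491.

0.0549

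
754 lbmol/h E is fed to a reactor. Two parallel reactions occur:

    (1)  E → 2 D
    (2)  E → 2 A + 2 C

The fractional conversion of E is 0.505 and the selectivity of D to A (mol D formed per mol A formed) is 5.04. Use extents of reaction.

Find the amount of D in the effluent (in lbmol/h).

635 lbmol/h

Conversion of E: E consumed = 0.505 × 754 = 380.8 lbmol/h = 1ξ₁ + 1ξ₂.
Selectivity: 2ξ₁ / (2ξ₂) = 5.04 → ξ₁ = 5.04 ξ₂.
Substitute: (1·5.04 + 1) ξ₂ = 380.8 → ξ₂ = 63.04 lbmol/h, ξ₁ = 317.7 lbmol/h.
Outlet amounts (n = n₀ + Σ ν·ξ):
  E: 754 − 1(317.7) − 1(63.04) = 373.2
  D: 0 + 2(317.7) = 635.5
  A: 0 + 2(63.04) = 126.1
  C: 0 + 2(63.04) = 126.1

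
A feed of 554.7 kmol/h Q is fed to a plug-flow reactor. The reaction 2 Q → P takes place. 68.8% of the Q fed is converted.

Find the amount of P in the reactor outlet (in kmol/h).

Q reacted = 0.688 × 554.7 = 381.6 kmol/h; ν_Q = −2, so ξ = 381.6/2 = 190.8 kmol/h.
Outlet amounts (n = n₀ + ν ξ):
  Q: 554.7 − 2(190.8) = 173.1
  P: 0 + 1(190.8) = 190.8

191 kmol/h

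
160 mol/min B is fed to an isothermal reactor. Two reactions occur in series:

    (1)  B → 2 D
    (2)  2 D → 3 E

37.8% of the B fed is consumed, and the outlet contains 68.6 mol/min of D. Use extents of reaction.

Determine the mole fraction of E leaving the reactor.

0.318

Conversion of B: B consumed = 1ξ₁ = 0.378 × 160 → ξ₁ = 60.48 mol/min.
D balance: n_D = 0 + 2ξ₁ − 2ξ₂ = 68.6 → ξ₂ = (2·60.48 − 68.6)/2 = 26.18 mol/min.
Outlet amounts (n = n₀ + Σ ν·ξ):
  B: 160 − 1(60.48) = 99.52
  D: 0 + 2(60.48) − 2(26.18) = 68.6
  E: 0 + 3(26.18) = 78.54
Total out = 246.7 mol/min; y_E = 78.54 / 246.7 = 0.3184.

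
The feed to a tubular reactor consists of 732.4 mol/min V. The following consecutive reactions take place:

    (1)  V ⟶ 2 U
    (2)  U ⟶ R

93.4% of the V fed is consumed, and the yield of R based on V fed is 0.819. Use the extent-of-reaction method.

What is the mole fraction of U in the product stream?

Conversion of V: V consumed = 1ξ₁ = 0.934 × 732.4 → ξ₁ = 684.1 mol/min.
Yield of R: 1ξ₂ / 732.4 = 0.819 → ξ₂ = 599.8 mol/min.
Outlet amounts (n = n₀ + Σ ν·ξ):
  V: 732.4 − 1(684.1) = 48.34
  U: 0 + 2(684.1) − 1(599.8) = 768.3
  R: 0 + 1(599.8) = 599.8
Total out = 1416 mol/min; y_U = 768.3 / 1416 = 0.5424.

0.542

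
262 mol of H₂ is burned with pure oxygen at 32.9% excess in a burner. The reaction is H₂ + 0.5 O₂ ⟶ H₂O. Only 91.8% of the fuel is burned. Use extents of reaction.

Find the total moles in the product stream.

316 mol

Stoichiometric O₂ = 0.5 × 262 = 131 mol; O₂ fed = 131 × 1.329 = 174.1 mol.
Fuel reacted = 0.918 × 262 → ξ = 240.5 mol.
Outlet (n = n₀ + ν ξ):
  H₂: 262 − 1(240.5) = 21.48
  O₂: 174.1 − 0.5(240.5) = 53.84
  H₂O: 0 + 1(240.5) = 240.5
Total out = 21.48 + 53.84 + 240.5 = 315.8 mol.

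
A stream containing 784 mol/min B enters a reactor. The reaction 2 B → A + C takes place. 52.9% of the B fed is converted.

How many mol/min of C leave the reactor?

207 mol/min

B reacted = 0.529 × 784 = 414.7 mol/min; ν_B = −2, so ξ = 414.7/2 = 207.4 mol/min.
Outlet amounts (n = n₀ + ν ξ):
  B: 784 − 2(207.4) = 369.3
  A: 0 + 1(207.4) = 207.4
  C: 0 + 1(207.4) = 207.4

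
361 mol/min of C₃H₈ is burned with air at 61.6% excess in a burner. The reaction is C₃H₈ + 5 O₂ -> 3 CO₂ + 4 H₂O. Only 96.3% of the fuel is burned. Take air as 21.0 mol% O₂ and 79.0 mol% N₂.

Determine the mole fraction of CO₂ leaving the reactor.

Stoichiometric O₂ = 5 × 361 = 1805 mol/min; O₂ fed = 1805 × 1.616 = 2917 mol/min.
N₂ fed = 2917 × 79/21 = 10970 mol/min.
Fuel reacted = 0.963 × 361 → ξ = 347.6 mol/min.
Outlet (n = n₀ + ν ξ):
  C₃H₈: 361 − 1(347.6) = 13.36
  O₂: 2917 − 5(347.6) = 1179
  N₂: 10970 (inert)
  CO₂: 0 + 3(347.6) = 1043
  H₂O: 0 + 4(347.6) = 1391
Total out = 14600 mol/min; y_CO₂ = 1043 / 14600 = 0.07144.

0.0714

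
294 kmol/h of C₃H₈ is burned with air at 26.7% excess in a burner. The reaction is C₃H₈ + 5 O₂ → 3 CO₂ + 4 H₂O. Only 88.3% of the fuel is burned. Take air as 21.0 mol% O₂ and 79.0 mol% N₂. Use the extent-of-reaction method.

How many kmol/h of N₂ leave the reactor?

7010 kmol/h

Stoichiometric O₂ = 5 × 294 = 1470 kmol/h; O₂ fed = 1470 × 1.267 = 1862 kmol/h.
N₂ fed = 1862 × 79/21 = 7007 kmol/h.
Fuel reacted = 0.883 × 294 → ξ = 259.6 kmol/h.
Outlet (n = n₀ + ν ξ):
  C₃H₈: 294 − 1(259.6) = 34.4
  O₂: 1862 − 5(259.6) = 564.5
  N₂: 7007 (inert)
  CO₂: 0 + 3(259.6) = 778.8
  H₂O: 0 + 4(259.6) = 1038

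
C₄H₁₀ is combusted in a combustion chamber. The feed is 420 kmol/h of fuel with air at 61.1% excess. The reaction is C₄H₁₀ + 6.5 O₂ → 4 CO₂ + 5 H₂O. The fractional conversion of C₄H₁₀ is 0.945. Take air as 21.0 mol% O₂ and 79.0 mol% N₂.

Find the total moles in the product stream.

22000 kmol/h

Stoichiometric O₂ = 6.5 × 420 = 2730 kmol/h; O₂ fed = 2730 × 1.611 = 4398 kmol/h.
N₂ fed = 4398 × 79/21 = 16540 kmol/h.
Fuel reacted = 0.945 × 420 → ξ = 396.9 kmol/h.
Outlet (n = n₀ + ν ξ):
  C₄H₁₀: 420 − 1(396.9) = 23.1
  O₂: 4398 − 6.5(396.9) = 1818
  N₂: 16540 (inert)
  CO₂: 0 + 4(396.9) = 1588
  H₂O: 0 + 5(396.9) = 1984
Total out = 23.1 + 1818 + 16540 + 1588 + 1984 = 21960 kmol/h.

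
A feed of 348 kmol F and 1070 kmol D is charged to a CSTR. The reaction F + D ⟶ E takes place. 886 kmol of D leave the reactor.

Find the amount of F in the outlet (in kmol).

For D: n = n₀ − 1ξ → 886 = 1070 − 1ξ, giving ξ = 184 kmol.
Outlet amounts (n = n₀ + ν ξ):
  F: 348 − 1(184) = 164
  D: 1070 − 1(184) = 886
  E: 0 + 1(184) = 184

164 kmol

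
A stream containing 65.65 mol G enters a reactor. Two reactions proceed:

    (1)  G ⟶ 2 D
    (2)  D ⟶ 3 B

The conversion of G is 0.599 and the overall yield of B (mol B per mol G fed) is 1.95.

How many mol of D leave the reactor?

Conversion of G: G consumed = 1ξ₁ = 0.599 × 65.65 → ξ₁ = 39.32 mol.
Yield of B: 3ξ₂ / 65.65 = 1.95 → ξ₂ = 42.67 mol.
Outlet amounts (n = n₀ + Σ ν·ξ):
  G: 65.65 − 1(39.32) = 26.33
  D: 0 + 2(39.32) − 1(42.67) = 35.98
  B: 0 + 3(42.67) = 128

36 mol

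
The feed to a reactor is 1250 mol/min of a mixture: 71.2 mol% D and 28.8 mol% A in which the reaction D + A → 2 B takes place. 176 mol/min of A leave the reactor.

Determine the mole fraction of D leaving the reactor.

For A: n = n₀ − 1ξ → 176 = 360 − 1ξ, giving ξ = 184 mol/min.
Outlet amounts (n = n₀ + ν ξ):
  D: 890 − 1(184) = 706
  A: 360 − 1(184) = 176
  B: 0 + 2(184) = 368
Total out = 1250 mol/min; y_D = 706 / 1250 = 0.5648.

0.565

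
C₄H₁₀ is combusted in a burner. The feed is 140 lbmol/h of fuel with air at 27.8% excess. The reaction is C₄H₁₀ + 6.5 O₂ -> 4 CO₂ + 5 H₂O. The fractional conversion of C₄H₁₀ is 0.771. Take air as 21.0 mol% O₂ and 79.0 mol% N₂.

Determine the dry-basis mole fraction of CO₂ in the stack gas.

Stoichiometric O₂ = 6.5 × 140 = 910 lbmol/h; O₂ fed = 910 × 1.278 = 1163 lbmol/h.
N₂ fed = 1163 × 79/21 = 4375 lbmol/h.
Fuel reacted = 0.771 × 140 → ξ = 107.9 lbmol/h.
Outlet (n = n₀ + ν ξ):
  C₄H₁₀: 140 − 1(107.9) = 32.06
  O₂: 1163 − 6.5(107.9) = 461.4
  N₂: 4375 (inert)
  CO₂: 0 + 4(107.9) = 431.8
  H₂O: 0 + 5(107.9) = 539.7
Dry total = 5300 lbmol/h; y_CO₂ (dry) = 431.8 / 5300 = 0.08146.

0.0815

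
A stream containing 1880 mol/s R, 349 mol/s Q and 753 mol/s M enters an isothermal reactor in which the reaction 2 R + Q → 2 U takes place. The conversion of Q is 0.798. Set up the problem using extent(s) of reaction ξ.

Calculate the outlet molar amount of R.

Q reacted = 0.798 × 349 = 278.5 mol/s; ν_Q = −1, so ξ = 278.5/1 = 278.5 mol/s.
Outlet amounts (n = n₀ + ν ξ):
  R: 1880 − 2(278.5) = 1323
  Q: 349 − 1(278.5) = 70.5
  U: 0 + 2(278.5) = 557
  M: 753 (inert)

1320 mol/s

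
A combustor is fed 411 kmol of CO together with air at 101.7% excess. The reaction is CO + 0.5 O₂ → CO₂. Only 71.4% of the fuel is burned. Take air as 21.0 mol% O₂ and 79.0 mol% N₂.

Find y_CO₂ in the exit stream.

0.131

Stoichiometric O₂ = 0.5 × 411 = 205.5 kmol; O₂ fed = 205.5 × 2.017 = 414.5 kmol.
N₂ fed = 414.5 × 79/21 = 1559 kmol.
Fuel reacted = 0.714 × 411 → ξ = 293.5 kmol.
Outlet (n = n₀ + ν ξ):
  CO: 411 − 1(293.5) = 117.5
  O₂: 414.5 − 0.5(293.5) = 267.8
  N₂: 1559 (inert)
  CO₂: 0 + 1(293.5) = 293.5
Total out = 2238 kmol; y_CO₂ = 293.5 / 2238 = 0.1311.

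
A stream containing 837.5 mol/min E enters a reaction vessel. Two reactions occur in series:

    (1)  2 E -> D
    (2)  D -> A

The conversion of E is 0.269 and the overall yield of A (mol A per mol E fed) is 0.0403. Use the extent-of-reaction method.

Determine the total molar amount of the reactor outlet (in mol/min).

Conversion of E: E consumed = 2ξ₁ = 0.269 × 837.5 → ξ₁ = 112.6 mol/min.
Yield of A: 1ξ₂ / 837.5 = 0.0403 → ξ₂ = 33.75 mol/min.
Outlet amounts (n = n₀ + Σ ν·ξ):
  E: 837.5 − 2(112.6) = 612.2
  D: 0 + 1(112.6) − 1(33.75) = 78.89
  A: 0 + 1(33.75) = 33.75
Total out = 612.2 + 78.89 + 33.75 = 724.9 mol/min.

725 mol/min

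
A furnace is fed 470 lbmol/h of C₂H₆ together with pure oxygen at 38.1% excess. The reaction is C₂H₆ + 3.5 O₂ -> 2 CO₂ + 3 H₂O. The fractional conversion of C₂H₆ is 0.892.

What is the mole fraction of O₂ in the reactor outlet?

Stoichiometric O₂ = 3.5 × 470 = 1645 lbmol/h; O₂ fed = 1645 × 1.381 = 2272 lbmol/h.
Fuel reacted = 0.892 × 470 → ξ = 419.2 lbmol/h.
Outlet (n = n₀ + ν ξ):
  C₂H₆: 470 − 1(419.2) = 50.76
  O₂: 2272 − 3.5(419.2) = 804.4
  CO₂: 0 + 2(419.2) = 838.5
  H₂O: 0 + 3(419.2) = 1258
Total out = 2951 lbmol/h; y_O₂ = 804.4 / 2951 = 0.2726.

0.273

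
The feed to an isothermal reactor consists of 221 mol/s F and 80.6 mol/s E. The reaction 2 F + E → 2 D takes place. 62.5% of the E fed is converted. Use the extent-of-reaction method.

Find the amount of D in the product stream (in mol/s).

101 mol/s

E reacted = 0.625 × 80.6 = 50.38 mol/s; ν_E = −1, so ξ = 50.38/1 = 50.38 mol/s.
Outlet amounts (n = n₀ + ν ξ):
  F: 221 − 2(50.38) = 120.2
  E: 80.6 − 1(50.38) = 30.22
  D: 0 + 2(50.38) = 100.8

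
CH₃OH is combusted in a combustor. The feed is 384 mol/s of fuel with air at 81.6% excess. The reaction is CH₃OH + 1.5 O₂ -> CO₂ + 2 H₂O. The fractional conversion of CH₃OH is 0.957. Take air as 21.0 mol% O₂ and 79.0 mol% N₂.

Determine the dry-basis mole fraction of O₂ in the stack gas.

0.103

Stoichiometric O₂ = 1.5 × 384 = 576 mol/s; O₂ fed = 576 × 1.816 = 1046 mol/s.
N₂ fed = 1046 × 79/21 = 3935 mol/s.
Fuel reacted = 0.957 × 384 → ξ = 367.5 mol/s.
Outlet (n = n₀ + ν ξ):
  CH₃OH: 384 − 1(367.5) = 16.51
  O₂: 1046 − 1.5(367.5) = 494.8
  N₂: 3935 (inert)
  CO₂: 0 + 1(367.5) = 367.5
  H₂O: 0 + 2(367.5) = 735
Dry total = 4814 mol/s; y_O₂ (dry) = 494.8 / 4814 = 0.1028.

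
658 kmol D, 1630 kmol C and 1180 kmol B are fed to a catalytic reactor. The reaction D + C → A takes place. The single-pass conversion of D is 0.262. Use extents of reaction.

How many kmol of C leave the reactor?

D reacted = 0.262 × 658 = 172.4 kmol; ν_D = −1, so ξ = 172.4/1 = 172.4 kmol.
Outlet amounts (n = n₀ + ν ξ):
  D: 658 − 1(172.4) = 485.6
  C: 1630 − 1(172.4) = 1458
  A: 0 + 1(172.4) = 172.4
  B: 1180 (inert)

1460 kmol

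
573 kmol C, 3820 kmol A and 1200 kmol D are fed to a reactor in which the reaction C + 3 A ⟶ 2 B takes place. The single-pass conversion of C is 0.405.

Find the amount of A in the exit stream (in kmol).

C reacted = 0.405 × 573 = 232.1 kmol; ν_C = −1, so ξ = 232.1/1 = 232.1 kmol.
Outlet amounts (n = n₀ + ν ξ):
  C: 573 − 1(232.1) = 340.9
  A: 3820 − 3(232.1) = 3124
  B: 0 + 2(232.1) = 464.1
  D: 1200 (inert)

3120 kmol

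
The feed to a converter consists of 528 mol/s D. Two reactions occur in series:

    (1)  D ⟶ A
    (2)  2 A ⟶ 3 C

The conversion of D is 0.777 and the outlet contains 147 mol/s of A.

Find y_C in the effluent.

0.599

Conversion of D: D consumed = 1ξ₁ = 0.777 × 528 → ξ₁ = 410.3 mol/s.
A balance: n_A = 0 + 1ξ₁ − 2ξ₂ = 147 → ξ₂ = (1·410.3 − 147)/2 = 131.6 mol/s.
Outlet amounts (n = n₀ + Σ ν·ξ):
  D: 528 − 1(410.3) = 117.7
  A: 0 + 1(410.3) − 2(131.6) = 147
  C: 0 + 3(131.6) = 394.9
Total out = 659.6 mol/s; y_C = 394.9 / 659.6 = 0.5986.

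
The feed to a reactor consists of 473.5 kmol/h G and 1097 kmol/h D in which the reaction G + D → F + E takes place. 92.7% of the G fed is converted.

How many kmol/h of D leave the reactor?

G reacted = 0.927 × 473.5 = 438.9 kmol/h; ν_G = −1, so ξ = 438.9/1 = 438.9 kmol/h.
Outlet amounts (n = n₀ + ν ξ):
  G: 473.5 − 1(438.9) = 34.57
  D: 1097 − 1(438.9) = 658.1
  F: 0 + 1(438.9) = 438.9
  E: 0 + 1(438.9) = 438.9

658 kmol/h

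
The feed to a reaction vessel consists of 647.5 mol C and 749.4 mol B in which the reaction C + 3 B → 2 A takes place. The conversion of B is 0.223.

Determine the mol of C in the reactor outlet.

592 mol

B reacted = 0.223 × 749.4 = 167.1 mol; ν_B = −3, so ξ = 167.1/3 = 55.71 mol.
Outlet amounts (n = n₀ + ν ξ):
  C: 647.5 − 1(55.71) = 591.8
  B: 749.4 − 3(55.71) = 582.3
  A: 0 + 2(55.71) = 111.4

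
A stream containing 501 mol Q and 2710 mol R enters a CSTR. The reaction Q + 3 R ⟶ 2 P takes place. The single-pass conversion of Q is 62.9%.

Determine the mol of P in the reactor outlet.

630 mol

Q reacted = 0.629 × 501 = 315.1 mol; ν_Q = −1, so ξ = 315.1/1 = 315.1 mol.
Outlet amounts (n = n₀ + ν ξ):
  Q: 501 − 1(315.1) = 185.9
  R: 2710 − 3(315.1) = 1765
  P: 0 + 2(315.1) = 630.3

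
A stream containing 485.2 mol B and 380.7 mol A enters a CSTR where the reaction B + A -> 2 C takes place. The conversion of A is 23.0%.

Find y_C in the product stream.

A reacted = 0.23 × 380.7 = 87.56 mol; ν_A = −1, so ξ = 87.56/1 = 87.56 mol.
Outlet amounts (n = n₀ + ν ξ):
  B: 485.2 − 1(87.56) = 397.6
  A: 380.7 − 1(87.56) = 293.1
  C: 0 + 2(87.56) = 175.1
Total out = 865.9 mol; y_C = 175.1 / 865.9 = 0.2022.

0.202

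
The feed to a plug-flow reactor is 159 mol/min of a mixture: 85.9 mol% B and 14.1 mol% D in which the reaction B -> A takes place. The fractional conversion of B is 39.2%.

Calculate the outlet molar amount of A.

53.5 mol/min

B reacted = 0.392 × 136.6 = 53.54 mol/min; ν_B = −1, so ξ = 53.54/1 = 53.54 mol/min.
Outlet amounts (n = n₀ + ν ξ):
  B: 136.6 − 1(53.54) = 83.04
  A: 0 + 1(53.54) = 53.54
  D: 22.42 (inert)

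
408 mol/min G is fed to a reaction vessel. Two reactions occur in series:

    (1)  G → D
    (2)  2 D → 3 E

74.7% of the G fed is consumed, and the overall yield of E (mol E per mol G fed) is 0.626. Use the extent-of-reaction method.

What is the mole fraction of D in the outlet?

0.273

Conversion of G: G consumed = 1ξ₁ = 0.747 × 408 → ξ₁ = 304.8 mol/min.
Yield of E: 3ξ₂ / 408 = 0.626 → ξ₂ = 85.14 mol/min.
Outlet amounts (n = n₀ + Σ ν·ξ):
  G: 408 − 1(304.8) = 103.2
  D: 0 + 1(304.8) − 2(85.14) = 134.5
  E: 0 + 3(85.14) = 255.4
Total out = 493.1 mol/min; y_D = 134.5 / 493.1 = 0.2728.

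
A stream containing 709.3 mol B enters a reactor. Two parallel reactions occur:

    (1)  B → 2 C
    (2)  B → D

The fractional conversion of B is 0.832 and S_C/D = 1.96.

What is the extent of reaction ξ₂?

ξ₂ = 298 mol

Conversion of B: B consumed = 0.832 × 709.3 = 590.1 mol = 1ξ₁ + 1ξ₂.
Selectivity: 2ξ₁ / (1ξ₂) = 1.96 → ξ₁ = 0.98 ξ₂.
Substitute: (1·0.98 + 1) ξ₂ = 590.1 → ξ₂ = 298 mol, ξ₁ = 292.1 mol.
Outlet amounts (n = n₀ + Σ ν·ξ):
  B: 709.3 − 1(292.1) − 1(298) = 119.2
  C: 0 + 2(292.1) = 584.2
  D: 0 + 1(298) = 298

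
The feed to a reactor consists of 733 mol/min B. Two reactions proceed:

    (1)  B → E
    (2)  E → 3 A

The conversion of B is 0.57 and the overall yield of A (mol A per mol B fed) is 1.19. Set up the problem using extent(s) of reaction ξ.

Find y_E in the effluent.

Conversion of B: B consumed = 1ξ₁ = 0.57 × 733 → ξ₁ = 417.8 mol/min.
Yield of A: 3ξ₂ / 733 = 1.19 → ξ₂ = 290.8 mol/min.
Outlet amounts (n = n₀ + Σ ν·ξ):
  B: 733 − 1(417.8) = 315.2
  E: 0 + 1(417.8) − 1(290.8) = 127.1
  A: 0 + 3(290.8) = 872.3
Total out = 1315 mol/min; y_E = 127.1 / 1315 = 0.09665.

0.0967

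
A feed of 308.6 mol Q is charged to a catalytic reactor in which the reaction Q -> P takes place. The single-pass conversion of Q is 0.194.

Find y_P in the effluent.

Q reacted = 0.194 × 308.6 = 59.87 mol; ν_Q = −1, so ξ = 59.87/1 = 59.87 mol.
Outlet amounts (n = n₀ + ν ξ):
  Q: 308.6 − 1(59.87) = 248.7
  P: 0 + 1(59.87) = 59.87
Total out = 308.6 mol; y_P = 59.87 / 308.6 = 0.194.

0.194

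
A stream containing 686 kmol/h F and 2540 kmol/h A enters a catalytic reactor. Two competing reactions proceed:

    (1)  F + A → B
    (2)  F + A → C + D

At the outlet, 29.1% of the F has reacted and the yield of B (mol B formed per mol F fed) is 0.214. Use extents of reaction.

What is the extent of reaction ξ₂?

Yield of B: 1ξ₁ / 686 = 0.214 → ξ₁ = 146.8 kmol/h.
Conversion of F: 1ξ₁ + 1ξ₂ = 0.291 × 686 = 199.6 → ξ₂ = 52.82 kmol/h.
Outlet amounts (n = n₀ + Σ ν·ξ):
  F: 686 − 1(146.8) − 1(52.82) = 486.4
  A: 2540 − 1(146.8) − 1(52.82) = 2340
  B: 0 + 1(146.8) = 146.8
  C: 0 + 1(52.82) = 52.82
  D: 0 + 1(52.82) = 52.82

ξ₂ = 52.8 kmol/h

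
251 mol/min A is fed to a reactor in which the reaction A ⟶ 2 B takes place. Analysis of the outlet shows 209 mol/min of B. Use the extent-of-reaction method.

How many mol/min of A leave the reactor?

For B: n = n₀ + 2ξ → 209 = 0 + 2ξ, giving ξ = 104.5 mol/min.
Outlet amounts (n = n₀ + ν ξ):
  A: 251 − 1(104.5) = 146.5
  B: 0 + 2(104.5) = 209

146 mol/min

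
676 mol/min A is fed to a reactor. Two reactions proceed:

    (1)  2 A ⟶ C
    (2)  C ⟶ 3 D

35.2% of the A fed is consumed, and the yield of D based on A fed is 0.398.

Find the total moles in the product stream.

736 mol/min

Conversion of A: A consumed = 2ξ₁ = 0.352 × 676 → ξ₁ = 119 mol/min.
Yield of D: 3ξ₂ / 676 = 0.398 → ξ₂ = 89.68 mol/min.
Outlet amounts (n = n₀ + Σ ν·ξ):
  A: 676 − 2(119) = 438
  C: 0 + 1(119) − 1(89.68) = 29.29
  D: 0 + 3(89.68) = 269
Total out = 438 + 29.29 + 269 = 736.4 mol/min.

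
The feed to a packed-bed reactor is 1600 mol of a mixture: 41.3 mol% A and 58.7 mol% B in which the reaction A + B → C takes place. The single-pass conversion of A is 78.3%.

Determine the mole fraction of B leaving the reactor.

A reacted = 0.783 × 660.8 = 517.4 mol; ν_A = −1, so ξ = 517.4/1 = 517.4 mol.
Outlet amounts (n = n₀ + ν ξ):
  A: 660.8 − 1(517.4) = 143.4
  B: 939.2 − 1(517.4) = 421.8
  C: 0 + 1(517.4) = 517.4
Total out = 1083 mol; y_B = 421.8 / 1083 = 0.3896.

0.39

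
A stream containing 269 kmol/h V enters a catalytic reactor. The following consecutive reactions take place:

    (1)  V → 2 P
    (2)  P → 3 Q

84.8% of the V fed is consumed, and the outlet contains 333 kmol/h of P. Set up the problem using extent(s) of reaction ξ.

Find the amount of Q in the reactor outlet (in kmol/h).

370 kmol/h

Conversion of V: V consumed = 1ξ₁ = 0.848 × 269 → ξ₁ = 228.1 kmol/h.
P balance: n_P = 0 + 2ξ₁ − 1ξ₂ = 333 → ξ₂ = (2·228.1 − 333)/1 = 123.2 kmol/h.
Outlet amounts (n = n₀ + Σ ν·ξ):
  V: 269 − 1(228.1) = 40.89
  P: 0 + 2(228.1) − 1(123.2) = 333
  Q: 0 + 3(123.2) = 369.7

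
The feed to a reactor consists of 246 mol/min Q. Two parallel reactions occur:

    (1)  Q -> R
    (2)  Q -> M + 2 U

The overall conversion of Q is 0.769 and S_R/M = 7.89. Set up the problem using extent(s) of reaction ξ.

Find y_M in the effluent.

Conversion of Q: Q consumed = 0.769 × 246 = 189.2 mol/min = 1ξ₁ + 1ξ₂.
Selectivity: 1ξ₁ / (1ξ₂) = 7.89 → ξ₁ = 7.89 ξ₂.
Substitute: (1·7.89 + 1) ξ₂ = 189.2 → ξ₂ = 21.28 mol/min, ξ₁ = 167.9 mol/min.
Outlet amounts (n = n₀ + Σ ν·ξ):
  Q: 246 − 1(167.9) − 1(21.28) = 56.83
  R: 0 + 1(167.9) = 167.9
  M: 0 + 1(21.28) = 21.28
  U: 0 + 2(21.28) = 42.56
Total out = 288.6 mol/min; y_M = 21.28 / 288.6 = 0.07374.

0.0737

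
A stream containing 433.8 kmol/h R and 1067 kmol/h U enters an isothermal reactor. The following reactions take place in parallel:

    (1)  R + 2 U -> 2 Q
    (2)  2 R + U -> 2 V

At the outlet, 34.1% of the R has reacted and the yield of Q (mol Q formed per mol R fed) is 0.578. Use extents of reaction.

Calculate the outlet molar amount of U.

Yield of Q: 2ξ₁ / 433.8 = 0.578 → ξ₁ = 125.4 kmol/h.
Conversion of R: 1ξ₁ + 2ξ₂ = 0.341 × 433.8 = 147.9 → ξ₂ = 11.28 kmol/h.
Outlet amounts (n = n₀ + Σ ν·ξ):
  R: 433.8 − 1(125.4) − 2(11.28) = 285.9
  U: 1067 − 2(125.4) − 1(11.28) = 805
  Q: 0 + 2(125.4) = 250.7
  V: 0 + 2(11.28) = 22.56

805 kmol/h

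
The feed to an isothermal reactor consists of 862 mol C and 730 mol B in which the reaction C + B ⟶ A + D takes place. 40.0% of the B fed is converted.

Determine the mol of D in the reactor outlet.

292 mol

B reacted = 0.4 × 730 = 292 mol; ν_B = −1, so ξ = 292/1 = 292 mol.
Outlet amounts (n = n₀ + ν ξ):
  C: 862 − 1(292) = 570
  B: 730 − 1(292) = 438
  A: 0 + 1(292) = 292
  D: 0 + 1(292) = 292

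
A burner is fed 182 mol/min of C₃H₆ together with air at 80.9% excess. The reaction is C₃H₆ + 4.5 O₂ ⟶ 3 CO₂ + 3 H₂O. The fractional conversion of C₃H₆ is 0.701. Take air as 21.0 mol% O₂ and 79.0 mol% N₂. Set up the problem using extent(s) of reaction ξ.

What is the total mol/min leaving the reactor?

Stoichiometric O₂ = 4.5 × 182 = 819 mol/min; O₂ fed = 819 × 1.809 = 1482 mol/min.
N₂ fed = 1482 × 79/21 = 5574 mol/min.
Fuel reacted = 0.701 × 182 → ξ = 127.6 mol/min.
Outlet (n = n₀ + ν ξ):
  C₃H₆: 182 − 1(127.6) = 54.42
  O₂: 1482 − 4.5(127.6) = 907.5
  N₂: 5574 (inert)
  CO₂: 0 + 3(127.6) = 382.7
  H₂O: 0 + 3(127.6) = 382.7
Total out = 54.42 + 907.5 + 5574 + 382.7 + 382.7 = 7301 mol/min.

7300 mol/min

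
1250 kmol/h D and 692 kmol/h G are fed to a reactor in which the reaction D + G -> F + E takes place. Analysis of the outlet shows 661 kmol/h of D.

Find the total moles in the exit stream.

For D: n = n₀ − 1ξ → 661 = 1250 − 1ξ, giving ξ = 589 kmol/h.
Outlet amounts (n = n₀ + ν ξ):
  D: 1250 − 1(589) = 661
  G: 692 − 1(589) = 103
  F: 0 + 1(589) = 589
  E: 0 + 1(589) = 589
Total out = 661 + 103 + 589 + 589 = 1942 kmol/h.

1940 kmol/h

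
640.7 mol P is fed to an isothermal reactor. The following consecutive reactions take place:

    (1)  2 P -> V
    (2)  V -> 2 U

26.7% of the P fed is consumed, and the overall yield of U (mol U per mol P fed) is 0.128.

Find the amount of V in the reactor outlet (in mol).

Conversion of P: P consumed = 2ξ₁ = 0.267 × 640.7 → ξ₁ = 85.53 mol.
Yield of U: 2ξ₂ / 640.7 = 0.128 → ξ₂ = 41 mol.
Outlet amounts (n = n₀ + Σ ν·ξ):
  P: 640.7 − 2(85.53) = 469.6
  V: 0 + 1(85.53) − 1(41) = 44.53
  U: 0 + 2(41) = 82.01

44.5 mol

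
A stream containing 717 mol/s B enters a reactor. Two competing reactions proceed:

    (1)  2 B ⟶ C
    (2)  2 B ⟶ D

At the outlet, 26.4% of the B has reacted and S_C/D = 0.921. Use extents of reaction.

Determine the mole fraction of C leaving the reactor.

0.0729

Conversion of B: B consumed = 0.264 × 717 = 189.3 mol/s = 2ξ₁ + 2ξ₂.
Selectivity: 1ξ₁ / (1ξ₂) = 0.921 → ξ₁ = 0.921 ξ₂.
Substitute: (2·0.921 + 2) ξ₂ = 189.3 → ξ₂ = 49.27 mol/s, ξ₁ = 45.38 mol/s.
Outlet amounts (n = n₀ + Σ ν·ξ):
  B: 717 − 2(45.38) − 2(49.27) = 527.7
  C: 0 + 1(45.38) = 45.38
  D: 0 + 1(49.27) = 49.27
Total out = 622.4 mol/s; y_C = 45.38 / 622.4 = 0.07291.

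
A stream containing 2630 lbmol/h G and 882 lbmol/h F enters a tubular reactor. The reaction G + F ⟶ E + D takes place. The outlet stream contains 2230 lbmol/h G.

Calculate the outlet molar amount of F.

For G: n = n₀ − 1ξ → 2230 = 2630 − 1ξ, giving ξ = 400 lbmol/h.
Outlet amounts (n = n₀ + ν ξ):
  G: 2630 − 1(400) = 2230
  F: 882 − 1(400) = 482
  E: 0 + 1(400) = 400
  D: 0 + 1(400) = 400

482 lbmol/h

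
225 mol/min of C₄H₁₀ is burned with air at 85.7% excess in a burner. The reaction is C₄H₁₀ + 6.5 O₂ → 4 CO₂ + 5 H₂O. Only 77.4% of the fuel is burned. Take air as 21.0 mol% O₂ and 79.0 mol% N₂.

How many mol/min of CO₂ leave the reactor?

697 mol/min

Stoichiometric O₂ = 6.5 × 225 = 1462 mol/min; O₂ fed = 1462 × 1.857 = 2716 mol/min.
N₂ fed = 2716 × 79/21 = 10220 mol/min.
Fuel reacted = 0.774 × 225 → ξ = 174.2 mol/min.
Outlet (n = n₀ + ν ξ):
  C₄H₁₀: 225 − 1(174.2) = 50.85
  O₂: 2716 − 6.5(174.2) = 1584
  N₂: 10220 (inert)
  CO₂: 0 + 4(174.2) = 696.6
  H₂O: 0 + 5(174.2) = 870.8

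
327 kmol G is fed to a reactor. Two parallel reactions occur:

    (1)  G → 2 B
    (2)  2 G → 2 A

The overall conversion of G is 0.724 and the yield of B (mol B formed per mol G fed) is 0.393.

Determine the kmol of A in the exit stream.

172 kmol

Yield of B: 2ξ₁ / 327 = 0.393 → ξ₁ = 64.26 kmol.
Conversion of G: 1ξ₁ + 2ξ₂ = 0.724 × 327 = 236.7 → ξ₂ = 86.25 kmol.
Outlet amounts (n = n₀ + Σ ν·ξ):
  G: 327 − 1(64.26) − 2(86.25) = 90.25
  B: 0 + 2(64.26) = 128.5
  A: 0 + 2(86.25) = 172.5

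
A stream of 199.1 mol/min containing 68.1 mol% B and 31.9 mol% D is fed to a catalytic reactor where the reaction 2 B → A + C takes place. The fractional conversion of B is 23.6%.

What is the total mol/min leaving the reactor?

199 mol/min

B reacted = 0.236 × 135.6 = 32 mol/min; ν_B = −2, so ξ = 32/2 = 16 mol/min.
Outlet amounts (n = n₀ + ν ξ):
  B: 135.6 − 2(16) = 103.6
  A: 0 + 1(16) = 16
  C: 0 + 1(16) = 16
  D: 63.51 (inert)
Total out = 103.6 + 16 + 16 + 63.51 = 199.1 mol/min.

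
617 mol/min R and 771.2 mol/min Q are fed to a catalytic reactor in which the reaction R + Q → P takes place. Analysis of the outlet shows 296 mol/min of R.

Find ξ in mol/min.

ξ = 321 mol/min

For R: n = n₀ − 1ξ → 296 = 617 − 1ξ, giving ξ = 321 mol/min.
Outlet amounts (n = n₀ + ν ξ):
  R: 617 − 1(321) = 296
  Q: 771.2 − 1(321) = 450.2
  P: 0 + 1(321) = 321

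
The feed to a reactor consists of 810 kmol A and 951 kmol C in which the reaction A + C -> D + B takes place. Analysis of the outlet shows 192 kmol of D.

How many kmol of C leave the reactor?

For D: n = n₀ + 1ξ → 192 = 0 + 1ξ, giving ξ = 192 kmol.
Outlet amounts (n = n₀ + ν ξ):
  A: 810 − 1(192) = 618
  C: 951 − 1(192) = 759
  D: 0 + 1(192) = 192
  B: 0 + 1(192) = 192

759 kmol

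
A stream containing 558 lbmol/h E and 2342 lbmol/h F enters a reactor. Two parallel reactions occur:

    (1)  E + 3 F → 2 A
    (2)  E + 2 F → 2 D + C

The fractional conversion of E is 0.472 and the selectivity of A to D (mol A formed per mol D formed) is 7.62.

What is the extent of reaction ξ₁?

Conversion of E: E consumed = 0.472 × 558 = 263.4 lbmol/h = 1ξ₁ + 1ξ₂.
Selectivity: 2ξ₁ / (2ξ₂) = 7.62 → ξ₁ = 7.62 ξ₂.
Substitute: (1·7.62 + 1) ξ₂ = 263.4 → ξ₂ = 30.55 lbmol/h, ξ₁ = 232.8 lbmol/h.
Outlet amounts (n = n₀ + Σ ν·ξ):
  E: 558 − 1(232.8) − 1(30.55) = 294.6
  F: 2342 − 3(232.8) − 2(30.55) = 1582
  A: 0 + 2(232.8) = 465.6
  D: 0 + 2(30.55) = 61.11
  C: 0 + 1(30.55) = 30.55

ξ₁ = 233 lbmol/h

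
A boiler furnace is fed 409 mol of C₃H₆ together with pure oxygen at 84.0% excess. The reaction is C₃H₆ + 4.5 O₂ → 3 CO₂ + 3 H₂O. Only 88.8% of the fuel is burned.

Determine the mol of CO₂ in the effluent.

1090 mol

Stoichiometric O₂ = 4.5 × 409 = 1840 mol; O₂ fed = 1840 × 1.840 = 3387 mol.
Fuel reacted = 0.888 × 409 → ξ = 363.2 mol.
Outlet (n = n₀ + ν ξ):
  C₃H₆: 409 − 1(363.2) = 45.81
  O₂: 3387 − 4.5(363.2) = 1752
  CO₂: 0 + 3(363.2) = 1090
  H₂O: 0 + 3(363.2) = 1090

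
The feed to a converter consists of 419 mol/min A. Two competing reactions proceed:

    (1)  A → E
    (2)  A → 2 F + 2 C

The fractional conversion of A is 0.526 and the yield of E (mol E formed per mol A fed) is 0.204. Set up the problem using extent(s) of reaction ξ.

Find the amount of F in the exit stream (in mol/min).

Yield of E: 1ξ₁ / 419 = 0.204 → ξ₁ = 85.48 mol/min.
Conversion of A: 1ξ₁ + 1ξ₂ = 0.526 × 419 = 220.4 → ξ₂ = 134.9 mol/min.
Outlet amounts (n = n₀ + Σ ν·ξ):
  A: 419 − 1(85.48) − 1(134.9) = 198.6
  E: 0 + 1(85.48) = 85.48
  F: 0 + 2(134.9) = 269.8
  C: 0 + 2(134.9) = 269.8

270 mol/min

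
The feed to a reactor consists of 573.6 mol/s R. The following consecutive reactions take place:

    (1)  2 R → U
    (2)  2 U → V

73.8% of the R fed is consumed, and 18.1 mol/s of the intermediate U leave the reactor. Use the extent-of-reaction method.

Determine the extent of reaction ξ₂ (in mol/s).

ξ₂ = 96.8 mol/s

Conversion of R: R consumed = 2ξ₁ = 0.738 × 573.6 → ξ₁ = 211.7 mol/s.
U balance: n_U = 0 + 1ξ₁ − 2ξ₂ = 18.1 → ξ₂ = (1·211.7 − 18.1)/2 = 96.78 mol/s.
Outlet amounts (n = n₀ + Σ ν·ξ):
  R: 573.6 − 2(211.7) = 150.3
  U: 0 + 1(211.7) − 2(96.78) = 18.1
  V: 0 + 1(96.78) = 96.78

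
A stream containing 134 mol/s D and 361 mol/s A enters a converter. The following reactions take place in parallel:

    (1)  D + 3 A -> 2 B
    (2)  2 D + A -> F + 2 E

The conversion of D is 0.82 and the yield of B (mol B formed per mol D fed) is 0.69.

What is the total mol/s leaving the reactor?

Yield of B: 2ξ₁ / 134 = 0.69 → ξ₁ = 46.23 mol/s.
Conversion of D: 1ξ₁ + 2ξ₂ = 0.82 × 134 = 109.9 → ξ₂ = 31.82 mol/s.
Outlet amounts (n = n₀ + Σ ν·ξ):
  D: 134 − 1(46.23) − 2(31.82) = 24.12
  A: 361 − 3(46.23) − 1(31.82) = 190.5
  B: 0 + 2(46.23) = 92.46
  F: 0 + 1(31.82) = 31.82
  E: 0 + 2(31.82) = 63.65
Total out = 24.12 + 190.5 + 92.46 + 31.82 + 63.65 = 402.5 mol/s.

403 mol/s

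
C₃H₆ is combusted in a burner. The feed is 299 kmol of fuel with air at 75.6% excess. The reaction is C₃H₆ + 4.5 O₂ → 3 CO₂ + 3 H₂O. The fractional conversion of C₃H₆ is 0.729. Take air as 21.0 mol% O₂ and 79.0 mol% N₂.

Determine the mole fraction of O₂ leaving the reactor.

Stoichiometric O₂ = 4.5 × 299 = 1346 kmol; O₂ fed = 1346 × 1.756 = 2363 kmol.
N₂ fed = 2363 × 79/21 = 8888 kmol.
Fuel reacted = 0.729 × 299 → ξ = 218 kmol.
Outlet (n = n₀ + ν ξ):
  C₃H₆: 299 − 1(218) = 81.03
  O₂: 2363 − 4.5(218) = 1382
  N₂: 8888 (inert)
  CO₂: 0 + 3(218) = 653.9
  H₂O: 0 + 3(218) = 653.9
Total out = 11660 kmol; y_O₂ = 1382 / 11660 = 0.1185.

0.119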